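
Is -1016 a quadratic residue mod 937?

no

(-1016/937)
  = (858/937)    [-1016 ≡ 858 mod 937]
  = (429/937)    [937 ≡ 1 mod 8 ⇒ (2/937) = +1]
  = (937/429)    [QR: 429 ≡ 1 mod 4, sign kept]
  = (79/429)    [937 ≡ 79 mod 429]
  = (429/79)    [QR: 429 ≡ 1 mod 4, sign kept]
  = (34/79)    [429 ≡ 34 mod 79]
  = (17/79)    [79 ≡ 7 mod 8 ⇒ (2/79) = +1]
  = (79/17)    [QR: 17 ≡ 1 mod 4, sign kept]
  = (11/17)    [79 ≡ 11 mod 17]
  = (17/11)    [QR: 17 ≡ 1 mod 4, sign kept]
  = (6/11)    [17 ≡ 6 mod 11]
  = -(3/11)    [11 ≡ 3 mod 8 ⇒ (2/11) = -1]
  = (11/3)    [QR: both ≡ 3 mod 4, sign flips]
  = (2/3)    [11 ≡ 2 mod 3]
  = -(1/3)    [3 ≡ 3 mod 8 ⇒ (2/3) = -1]
  = -1    [(1/3) = 1]
(-1016/937) = -1, and 937 is prime, so -1016 is not a quadratic residue mod 937.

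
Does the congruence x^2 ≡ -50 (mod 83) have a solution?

yes

(-50/83)
  = (33/83)    [-50 ≡ 33 mod 83]
  = (83/33)    [QR: 33 ≡ 1 mod 4, sign kept]
  = (17/33)    [83 ≡ 17 mod 33]
  = (33/17)    [QR: 17 ≡ 1 mod 4, sign kept]
  = (16/17)    [33 ≡ 16 mod 17]
  = (1/17)    [17 ≡ 1 mod 8 ⇒ (2/17)^4 = +1]
  = 1    [(1/17) = 1]
The Legendre symbol is 1, so x^2 ≡ -50 (mod 83) has solution.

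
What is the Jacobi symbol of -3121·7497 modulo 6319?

By multiplicativity, (-3121·7497|6319) = (-3121|6319)·(7497|6319).
First factor (-3121|6319):
Reduce the numerator: -3121 ≡ 3198 (mod 6319), so (-3121|6319) = (3198|6319).
Factor out 2: 3198 = 2·1599. Since 6319 ≡ 7 (mod 8), (2|6319) = +1. Now have (1599|6319).
Both 1599 ≡ 3 and 6319 ≡ 3 (mod 4), so reciprocity gives (1599|6319) = -(6319|1599). Reduce: 6319 ≡ 1522 (mod 1599). Now have -(1522|1599).
Factor out 2: 1522 = 2·761. Since 1599 ≡ 7 (mod 8), (2|1599) = +1. Now have -(761|1599).
761 ≡ 1 (mod 4), so quadratic reciprocity gives (761|1599) = (1599|761). Reduce: 1599 ≡ 77 (mod 761). Now have -(77|761).
77 ≡ 1 (mod 4), so quadratic reciprocity gives (77|761) = (761|77). Reduce: 761 ≡ 68 (mod 77). Now have -(68|77).
Factor out 2: 68 = 2^2·17. Since 77 ≡ 5 (mod 8), (2|77) = -1, and (2|77)^2 = +1. Now have -(17|77).
17 ≡ 1 (mod 4), so quadratic reciprocity gives (17|77) = (77|17). Reduce: 77 ≡ 9 (mod 17). Now have -(9|17).
9 ≡ 1 (mod 4), so quadratic reciprocity gives (9|17) = (17|9). Reduce: 17 ≡ 8 (mod 9). Now have -(8|9).
Factor out 2: 8 = 2^3. Since 9 ≡ 1 (mod 8), (2|9) = +1, and (2|9)^3 = +1. Now have -(1|9).
(1|9) = 1. Collecting the sign factors: -1.
Second factor (7497|6319):
Reduce the numerator: 7497 ≡ 1178 (mod 6319), so (7497|6319) = (1178|6319).
Factor out 2: 1178 = 2·589. Since 6319 ≡ 7 (mod 8), (2|6319) = +1. Now have (589|6319).
589 ≡ 1 (mod 4), so quadratic reciprocity gives (589|6319) = (6319|589). Reduce: 6319 ≡ 429 (mod 589). Now have (429|589).
429 ≡ 1 (mod 4), so quadratic reciprocity gives (429|589) = (589|429). Reduce: 589 ≡ 160 (mod 429). Now have (160|429).
Factor out 2: 160 = 2^5·5. Since 429 ≡ 5 (mod 8), (2|429) = -1, and (2|429)^5 = -1. Now have -(5|429).
5 ≡ 1 (mod 4), so quadratic reciprocity gives (5|429) = (429|5). Reduce: 429 ≡ 4 (mod 5). Now have -(4|5).
Factor out 2: 4 = 2^2. Since 5 ≡ 5 (mod 8), (2|5) = -1, and (2|5)^2 = +1. Now have -(1|5).
(1|5) = 1. Collecting the sign factors: -1.
Product: (-1)·(-1) = 1.

1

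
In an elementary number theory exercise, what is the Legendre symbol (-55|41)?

-1

Pull out -1: (-55|41) = (-1|41)·(55|41). Since 41 ≡ 1 (mod 4), (-1|41) = +1. Now have (55|41).
Reduce the numerator: 55 ≡ 14 (mod 41), so (55|41) = (14|41).
Factor out 2: 14 = 2·7. Since 41 ≡ 1 (mod 8), (2|41) = +1. Now have (7|41).
41 ≡ 1 (mod 4), so quadratic reciprocity gives (7|41) = (41|7). Reduce: 41 ≡ 6 (mod 7). Now have (6|7).
Factor out 2: 6 = 2·3. Since 7 ≡ 7 (mod 8), (2|7) = +1. Now have (3|7).
Both 3 ≡ 3 and 7 ≡ 3 (mod 4), so reciprocity gives (3|7) = -(7|3). Reduce: 7 ≡ 1 (mod 3). Now have -(1|3).
(1|3) = 1. Collecting the sign factors: -1.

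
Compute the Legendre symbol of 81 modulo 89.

1

81 ≡ 1 (mod 4), so quadratic reciprocity gives (81/89) = (89/81). Reduce: 89 ≡ 8 (mod 81). Now have (8/81).
Factor out 2: 8 = 2^3. Since 81 ≡ 1 (mod 8), (2/81) = +1, and (2/81)^3 = +1. Now have (1/81).
(1/81) = 1. Collecting the sign factors: 1.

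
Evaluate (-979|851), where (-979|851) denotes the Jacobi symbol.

1

Reduce the numerator: -979 ≡ 723 (mod 851), so (-979|851) = (723|851).
Both 723 ≡ 3 and 851 ≡ 3 (mod 4), so reciprocity gives (723|851) = -(851|723). Reduce: 851 ≡ 128 (mod 723). Now have -(128|723).
Factor out 2: 128 = 2^7. Since 723 ≡ 3 (mod 8), (2|723) = -1, and (2|723)^7 = -1. Now have (1|723).
(1|723) = 1. Collecting the sign factors: 1.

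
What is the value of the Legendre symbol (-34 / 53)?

(-34 / 53)
  = (34 / 53)    [53 ≡ 1 mod 4 ⇒ (-1 / 53) = +1]
  = -(17 / 53)    [53 ≡ 5 mod 8 ⇒ (2 / 53) = -1]
  = -(53 / 17)    [QR: 17 ≡ 1 mod 4, sign kept]
  = -(2 / 17)    [53 ≡ 2 mod 17]
  = -(1 / 17)    [17 ≡ 1 mod 8 ⇒ (2 / 17) = +1]
  = -1    [(1 / 17) = 1]

-1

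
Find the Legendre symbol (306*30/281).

By multiplicativity, (306·30/281) = (306/281)·(30/281).
First factor (306/281):
Reduce the numerator: 306 ≡ 25 (mod 281), so (306/281) = (25/281).
25 ≡ 1 (mod 4), so quadratic reciprocity gives (25/281) = (281/25). Reduce: 281 ≡ 6 (mod 25). Now have (6/25).
Factor out 2: 6 = 2·3. Since 25 ≡ 1 (mod 8), (2/25) = +1. Now have (3/25).
25 ≡ 1 (mod 4), so quadratic reciprocity gives (3/25) = (25/3). Reduce: 25 ≡ 1 (mod 3). Now have (1/3).
(1/3) = 1. Collecting the sign factors: 1.
Second factor (30/281):
Factor out 2: 30 = 2·15. Since 281 ≡ 1 (mod 8), (2/281) = +1. Now have (15/281).
281 ≡ 1 (mod 4), so quadratic reciprocity gives (15/281) = (281/15). Reduce: 281 ≡ 11 (mod 15). Now have (11/15).
Both 11 ≡ 3 and 15 ≡ 3 (mod 4), so reciprocity gives (11/15) = -(15/11). Reduce: 15 ≡ 4 (mod 11). Now have -(4/11).
Factor out 2: 4 = 2^2. Since 11 ≡ 3 (mod 8), (2/11) = -1, and (2/11)^2 = +1. Now have -(1/11).
(1/11) = 1. Collecting the sign factors: -1.
Product: (1)·(-1) = -1.

-1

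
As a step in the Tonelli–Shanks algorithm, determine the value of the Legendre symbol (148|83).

1

(148|83)
  = (65|83)    [148 ≡ 65 mod 83]
  = (83|65)    [QR: 65 ≡ 1 mod 4, sign kept]
  = (18|65)    [83 ≡ 18 mod 65]
  = (9|65)    [65 ≡ 1 mod 8 ⇒ (2|65) = +1]
  = (65|9)    [QR: 9 ≡ 1 mod 4, sign kept]
  = (2|9)    [65 ≡ 2 mod 9]
  = (1|9)    [9 ≡ 1 mod 8 ⇒ (2|9) = +1]
  = 1    [(1|9) = 1]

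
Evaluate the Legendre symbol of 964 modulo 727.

1

Reduce the numerator: 964 ≡ 237 (mod 727), so (964 / 727) = (237 / 727).
237 ≡ 1 (mod 4), so quadratic reciprocity gives (237 / 727) = (727 / 237). Reduce: 727 ≡ 16 (mod 237). Now have (16 / 237).
Factor out 2: 16 = 2^4. Since 237 ≡ 5 (mod 8), (2 / 237) = -1, and (2 / 237)^4 = +1. Now have (1 / 237).
(1 / 237) = 1. Collecting the sign factors: 1.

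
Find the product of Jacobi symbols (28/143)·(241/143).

1

By multiplicativity, (28·241/143) = (28/143)·(241/143).
First factor (28/143):
(28/143)
  = (7/143)    [143 ≡ 7 mod 8 ⇒ (2/143)^2 = +1]
  = -(143/7)    [QR: both ≡ 3 mod 4, sign flips]
  = -(3/7)    [143 ≡ 3 mod 7]
  = (7/3)    [QR: both ≡ 3 mod 4, sign flips]
  = (1/3)    [7 ≡ 1 mod 3]
  = 1    [(1/3) = 1]
Second factor (241/143):
(241/143)
  = (98/143)    [241 ≡ 98 mod 143]
  = (49/143)    [143 ≡ 7 mod 8 ⇒ (2/143) = +1]
  = (143/49)    [QR: 49 ≡ 1 mod 4, sign kept]
  = (45/49)    [143 ≡ 45 mod 49]
  = (49/45)    [QR: 45 ≡ 1 mod 4, sign kept]
  = (4/45)    [49 ≡ 4 mod 45]
  = (1/45)    [45 ≡ 5 mod 8 ⇒ (2/45)^2 = +1]
  = 1    [(1/45) = 1]
Product: (1)·(1) = 1.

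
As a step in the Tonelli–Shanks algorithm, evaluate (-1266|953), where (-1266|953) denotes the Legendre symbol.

-1

Pull out -1: (-1266|953) = (-1|953)·(1266|953). Since 953 ≡ 1 (mod 4), (-1|953) = +1. Now have (1266|953).
Reduce the numerator: 1266 ≡ 313 (mod 953), so (1266|953) = (313|953).
313 ≡ 1 (mod 4), so quadratic reciprocity gives (313|953) = (953|313). Reduce: 953 ≡ 14 (mod 313). Now have (14|313).
Factor out 2: 14 = 2·7. Since 313 ≡ 1 (mod 8), (2|313) = +1. Now have (7|313).
313 ≡ 1 (mod 4), so quadratic reciprocity gives (7|313) = (313|7). Reduce: 313 ≡ 5 (mod 7). Now have (5|7).
5 ≡ 1 (mod 4), so quadratic reciprocity gives (5|7) = (7|5). Reduce: 7 ≡ 2 (mod 5). Now have (2|5).
Factor out 2: 2 = 2. Since 5 ≡ 5 (mod 8), (2|5) = -1. Now have -(1|5).
(1|5) = 1. Collecting the sign factors: -1.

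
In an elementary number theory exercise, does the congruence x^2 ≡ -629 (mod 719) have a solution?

(-629/719)
  = (90/719)    [-629 ≡ 90 mod 719]
  = (45/719)    [719 ≡ 7 mod 8 ⇒ (2/719) = +1]
  = (719/45)    [QR: 45 ≡ 1 mod 4, sign kept]
  = (44/45)    [719 ≡ 44 mod 45]
  = (11/45)    [45 ≡ 5 mod 8 ⇒ (2/45)^2 = +1]
  = (45/11)    [QR: 45 ≡ 1 mod 4, sign kept]
  = (1/11)    [45 ≡ 1 mod 11]
  = 1    [(1/11) = 1]
The Legendre symbol is 1, so x^2 ≡ -629 (mod 719) has solution.

yes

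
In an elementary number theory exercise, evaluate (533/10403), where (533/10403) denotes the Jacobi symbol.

-1

(533/10403)
  = (10403/533)    [QR: 533 ≡ 1 mod 4, sign kept]
  = (276/533)    [10403 ≡ 276 mod 533]
  = (69/533)    [533 ≡ 5 mod 8 ⇒ (2/533)^2 = +1]
  = (533/69)    [QR: 69 ≡ 1 mod 4, sign kept]
  = (50/69)    [533 ≡ 50 mod 69]
  = -(25/69)    [69 ≡ 5 mod 8 ⇒ (2/69) = -1]
  = -(69/25)    [QR: 25 ≡ 1 mod 4, sign kept]
  = -(19/25)    [69 ≡ 19 mod 25]
  = -(25/19)    [QR: 25 ≡ 1 mod 4, sign kept]
  = -(6/19)    [25 ≡ 6 mod 19]
  = (3/19)    [19 ≡ 3 mod 8 ⇒ (2/19) = -1]
  = -(19/3)    [QR: both ≡ 3 mod 4, sign flips]
  = -(1/3)    [19 ≡ 1 mod 3]
  = -1    [(1/3) = 1]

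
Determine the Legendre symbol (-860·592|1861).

By multiplicativity, (-860·592|1861) = (-860|1861)·(592|1861).
First factor (-860|1861):
(-860|1861)
  = (1001|1861)    [-860 ≡ 1001 mod 1861]
  = (1861|1001)    [QR: 1001 ≡ 1 mod 4, sign kept]
  = (860|1001)    [1861 ≡ 860 mod 1001]
  = (215|1001)    [1001 ≡ 1 mod 8 ⇒ (2|1001)^2 = +1]
  = (1001|215)    [QR: 1001 ≡ 1 mod 4, sign kept]
  = (141|215)    [1001 ≡ 141 mod 215]
  = (215|141)    [QR: 141 ≡ 1 mod 4, sign kept]
  = (74|141)    [215 ≡ 74 mod 141]
  = -(37|141)    [141 ≡ 5 mod 8 ⇒ (2|141) = -1]
  = -(141|37)    [QR: 37 ≡ 1 mod 4, sign kept]
  = -(30|37)    [141 ≡ 30 mod 37]
  = (15|37)    [37 ≡ 5 mod 8 ⇒ (2|37) = -1]
  = (37|15)    [QR: 37 ≡ 1 mod 4, sign kept]
  = (7|15)    [37 ≡ 7 mod 15]
  = -(15|7)    [QR: both ≡ 3 mod 4, sign flips]
  = -(1|7)    [15 ≡ 1 mod 7]
  = -1    [(1|7) = 1]
Second factor (592|1861):
(592|1861)
  = (37|1861)    [1861 ≡ 5 mod 8 ⇒ (2|1861)^4 = +1]
  = (1861|37)    [QR: 37 ≡ 1 mod 4, sign kept]
  = (11|37)    [1861 ≡ 11 mod 37]
  = (37|11)    [QR: 37 ≡ 1 mod 4, sign kept]
  = (4|11)    [37 ≡ 4 mod 11]
  = (1|11)    [11 ≡ 3 mod 8 ⇒ (2|11)^2 = +1]
  = 1    [(1|11) = 1]
Product: (-1)·(1) = -1.

-1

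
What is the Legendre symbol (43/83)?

(43/83)
  = -(83/43)    [QR: both ≡ 3 mod 4, sign flips]
  = -(40/43)    [83 ≡ 40 mod 43]
  = (5/43)    [43 ≡ 3 mod 8 ⇒ (2/43)^3 = -1]
  = (43/5)    [QR: 5 ≡ 1 mod 4, sign kept]
  = (3/5)    [43 ≡ 3 mod 5]
  = (5/3)    [QR: 5 ≡ 1 mod 4, sign kept]
  = (2/3)    [5 ≡ 2 mod 3]
  = -(1/3)    [3 ≡ 3 mod 8 ⇒ (2/3) = -1]
  = -1    [(1/3) = 1]

-1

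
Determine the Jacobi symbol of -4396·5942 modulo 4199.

1

By multiplicativity, (-4396·5942/4199) = (-4396/4199)·(5942/4199).
First factor (-4396/4199):
(-4396/4199)
  = -(4396/4199)    [4199 ≡ 3 mod 4 ⇒ (-1/4199) = -1]
  = -(197/4199)    [4396 ≡ 197 mod 4199]
  = -(4199/197)    [QR: 197 ≡ 1 mod 4, sign kept]
  = -(62/197)    [4199 ≡ 62 mod 197]
  = (31/197)    [197 ≡ 5 mod 8 ⇒ (2/197) = -1]
  = (197/31)    [QR: 197 ≡ 1 mod 4, sign kept]
  = (11/31)    [197 ≡ 11 mod 31]
  = -(31/11)    [QR: both ≡ 3 mod 4, sign flips]
  = -(9/11)    [31 ≡ 9 mod 11]
  = -(11/9)    [QR: 9 ≡ 1 mod 4, sign kept]
  = -(2/9)    [11 ≡ 2 mod 9]
  = -(1/9)    [9 ≡ 1 mod 8 ⇒ (2/9) = +1]
  = -1    [(1/9) = 1]
Second factor (5942/4199):
(5942/4199)
  = (1743/4199)    [5942 ≡ 1743 mod 4199]
  = -(4199/1743)    [QR: both ≡ 3 mod 4, sign flips]
  = -(713/1743)    [4199 ≡ 713 mod 1743]
  = -(1743/713)    [QR: 713 ≡ 1 mod 4, sign kept]
  = -(317/713)    [1743 ≡ 317 mod 713]
  = -(713/317)    [QR: 317 ≡ 1 mod 4, sign kept]
  = -(79/317)    [713 ≡ 79 mod 317]
  = -(317/79)    [QR: 317 ≡ 1 mod 4, sign kept]
  = -(1/79)    [317 ≡ 1 mod 79]
  = -1    [(1/79) = 1]
Product: (-1)·(-1) = 1.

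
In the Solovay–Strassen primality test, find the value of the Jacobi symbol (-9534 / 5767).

Reduce the numerator: -9534 ≡ 2000 (mod 5767), so (-9534 / 5767) = (2000 / 5767).
Factor out 2: 2000 = 2^4·125. Since 5767 ≡ 7 (mod 8), (2 / 5767) = +1, and (2 / 5767)^4 = +1. Now have (125 / 5767).
125 ≡ 1 (mod 4), so quadratic reciprocity gives (125 / 5767) = (5767 / 125). Reduce: 5767 ≡ 17 (mod 125). Now have (17 / 125).
17 ≡ 1 (mod 4), so quadratic reciprocity gives (17 / 125) = (125 / 17). Reduce: 125 ≡ 6 (mod 17). Now have (6 / 17).
Factor out 2: 6 = 2·3. Since 17 ≡ 1 (mod 8), (2 / 17) = +1. Now have (3 / 17).
17 ≡ 1 (mod 4), so quadratic reciprocity gives (3 / 17) = (17 / 3). Reduce: 17 ≡ 2 (mod 3). Now have (2 / 3).
Factor out 2: 2 = 2. Since 3 ≡ 3 (mod 8), (2 / 3) = -1. Now have -(1 / 3).
(1 / 3) = 1. Collecting the sign factors: -1.

-1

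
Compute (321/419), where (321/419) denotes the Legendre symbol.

(321/419)
  = (419/321)    [QR: 321 ≡ 1 mod 4, sign kept]
  = (98/321)    [419 ≡ 98 mod 321]
  = (49/321)    [321 ≡ 1 mod 8 ⇒ (2/321) = +1]
  = (321/49)    [QR: 49 ≡ 1 mod 4, sign kept]
  = (27/49)    [321 ≡ 27 mod 49]
  = (49/27)    [QR: 49 ≡ 1 mod 4, sign kept]
  = (22/27)    [49 ≡ 22 mod 27]
  = -(11/27)    [27 ≡ 3 mod 8 ⇒ (2/27) = -1]
  = (27/11)    [QR: both ≡ 3 mod 4, sign flips]
  = (5/11)    [27 ≡ 5 mod 11]
  = (11/5)    [QR: 5 ≡ 1 mod 4, sign kept]
  = (1/5)    [11 ≡ 1 mod 5]
  = 1    [(1/5) = 1]

1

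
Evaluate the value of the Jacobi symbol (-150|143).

-1

(-150|143)
  = (136|143)    [-150 ≡ 136 mod 143]
  = (17|143)    [143 ≡ 7 mod 8 ⇒ (2|143)^3 = +1]
  = (143|17)    [QR: 17 ≡ 1 mod 4, sign kept]
  = (7|17)    [143 ≡ 7 mod 17]
  = (17|7)    [QR: 17 ≡ 1 mod 4, sign kept]
  = (3|7)    [17 ≡ 3 mod 7]
  = -(7|3)    [QR: both ≡ 3 mod 4, sign flips]
  = -(1|3)    [7 ≡ 1 mod 3]
  = -1    [(1|3) = 1]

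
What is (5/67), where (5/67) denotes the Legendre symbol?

5 ≡ 1 (mod 4), so quadratic reciprocity gives (5/67) = (67/5). Reduce: 67 ≡ 2 (mod 5). Now have (2/5).
Factor out 2: 2 = 2. Since 5 ≡ 5 (mod 8), (2/5) = -1. Now have -(1/5).
(1/5) = 1. Collecting the sign factors: -1.

-1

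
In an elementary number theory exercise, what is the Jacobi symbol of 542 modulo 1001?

-1

(542/1001)
  = (271/1001)    [1001 ≡ 1 mod 8 ⇒ (2/1001) = +1]
  = (1001/271)    [QR: 1001 ≡ 1 mod 4, sign kept]
  = (188/271)    [1001 ≡ 188 mod 271]
  = (47/271)    [271 ≡ 7 mod 8 ⇒ (2/271)^2 = +1]
  = -(271/47)    [QR: both ≡ 3 mod 4, sign flips]
  = -(36/47)    [271 ≡ 36 mod 47]
  = -(9/47)    [47 ≡ 7 mod 8 ⇒ (2/47)^2 = +1]
  = -(47/9)    [QR: 9 ≡ 1 mod 4, sign kept]
  = -(2/9)    [47 ≡ 2 mod 9]
  = -(1/9)    [9 ≡ 1 mod 8 ⇒ (2/9) = +1]
  = -1    [(1/9) = 1]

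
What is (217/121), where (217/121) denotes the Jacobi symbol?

1

(217/121)
  = (96/121)    [217 ≡ 96 mod 121]
  = (3/121)    [121 ≡ 1 mod 8 ⇒ (2/121)^5 = +1]
  = (121/3)    [QR: 121 ≡ 1 mod 4, sign kept]
  = (1/3)    [121 ≡ 1 mod 3]
  = 1    [(1/3) = 1]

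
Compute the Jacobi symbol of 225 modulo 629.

1

225 ≡ 1 (mod 4), so quadratic reciprocity gives (225 / 629) = (629 / 225). Reduce: 629 ≡ 179 (mod 225). Now have (179 / 225).
225 ≡ 1 (mod 4), so quadratic reciprocity gives (179 / 225) = (225 / 179). Reduce: 225 ≡ 46 (mod 179). Now have (46 / 179).
Factor out 2: 46 = 2·23. Since 179 ≡ 3 (mod 8), (2 / 179) = -1. Now have -(23 / 179).
Both 23 ≡ 3 and 179 ≡ 3 (mod 4), so reciprocity gives (23 / 179) = -(179 / 23). Reduce: 179 ≡ 18 (mod 23). Now have (18 / 23).
Factor out 2: 18 = 2·9. Since 23 ≡ 7 (mod 8), (2 / 23) = +1. Now have (9 / 23).
9 ≡ 1 (mod 4), so quadratic reciprocity gives (9 / 23) = (23 / 9). Reduce: 23 ≡ 5 (mod 9). Now have (5 / 9).
5 ≡ 1 (mod 4), so quadratic reciprocity gives (5 / 9) = (9 / 5). Reduce: 9 ≡ 4 (mod 5). Now have (4 / 5).
Factor out 2: 4 = 2^2. Since 5 ≡ 5 (mod 8), (2 / 5) = -1, and (2 / 5)^2 = +1. Now have (1 / 5).
(1 / 5) = 1. Collecting the sign factors: 1.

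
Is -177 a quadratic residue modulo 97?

(-177/97)
  = (17/97)    [-177 ≡ 17 mod 97]
  = (97/17)    [QR: 17 ≡ 1 mod 4, sign kept]
  = (12/17)    [97 ≡ 12 mod 17]
  = (3/17)    [17 ≡ 1 mod 8 ⇒ (2/17)^2 = +1]
  = (17/3)    [QR: 17 ≡ 1 mod 4, sign kept]
  = (2/3)    [17 ≡ 2 mod 3]
  = -(1/3)    [3 ≡ 3 mod 8 ⇒ (2/3) = -1]
  = -1    [(1/3) = 1]
The Legendre symbol is -1, so x^2 ≡ -177 (mod 97) has no solution.

no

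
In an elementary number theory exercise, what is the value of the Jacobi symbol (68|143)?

-1

(68|143)
  = (17|143)    [143 ≡ 7 mod 8 ⇒ (2|143)^2 = +1]
  = (143|17)    [QR: 17 ≡ 1 mod 4, sign kept]
  = (7|17)    [143 ≡ 7 mod 17]
  = (17|7)    [QR: 17 ≡ 1 mod 4, sign kept]
  = (3|7)    [17 ≡ 3 mod 7]
  = -(7|3)    [QR: both ≡ 3 mod 4, sign flips]
  = -(1|3)    [7 ≡ 1 mod 3]
  = -1    [(1|3) = 1]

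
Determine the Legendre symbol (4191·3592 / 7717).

1

By multiplicativity, (4191·3592 / 7717) = (4191 / 7717)·(3592 / 7717).
First factor (4191 / 7717):
7717 ≡ 1 (mod 4), so quadratic reciprocity gives (4191 / 7717) = (7717 / 4191). Reduce: 7717 ≡ 3526 (mod 4191). Now have (3526 / 4191).
Factor out 2: 3526 = 2·1763. Since 4191 ≡ 7 (mod 8), (2 / 4191) = +1. Now have (1763 / 4191).
Both 1763 ≡ 3 and 4191 ≡ 3 (mod 4), so reciprocity gives (1763 / 4191) = -(4191 / 1763). Reduce: 4191 ≡ 665 (mod 1763). Now have -(665 / 1763).
665 ≡ 1 (mod 4), so quadratic reciprocity gives (665 / 1763) = (1763 / 665). Reduce: 1763 ≡ 433 (mod 665). Now have -(433 / 665).
433 ≡ 1 (mod 4), so quadratic reciprocity gives (433 / 665) = (665 / 433). Reduce: 665 ≡ 232 (mod 433). Now have -(232 / 433).
Factor out 2: 232 = 2^3·29. Since 433 ≡ 1 (mod 8), (2 / 433) = +1, and (2 / 433)^3 = +1. Now have -(29 / 433).
29 ≡ 1 (mod 4), so quadratic reciprocity gives (29 / 433) = (433 / 29). Reduce: 433 ≡ 27 (mod 29). Now have -(27 / 29).
29 ≡ 1 (mod 4), so quadratic reciprocity gives (27 / 29) = (29 / 27). Reduce: 29 ≡ 2 (mod 27). Now have -(2 / 27).
Factor out 2: 2 = 2. Since 27 ≡ 3 (mod 8), (2 / 27) = -1. Now have (1 / 27).
(1 / 27) = 1. Collecting the sign factors: 1.
Second factor (3592 / 7717):
Factor out 2: 3592 = 2^3·449. Since 7717 ≡ 5 (mod 8), (2 / 7717) = -1, and (2 / 7717)^3 = -1. Now have -(449 / 7717).
449 ≡ 1 (mod 4), so quadratic reciprocity gives (449 / 7717) = (7717 / 449). Reduce: 7717 ≡ 84 (mod 449). Now have -(84 / 449).
Factor out 2: 84 = 2^2·21. Since 449 ≡ 1 (mod 8), (2 / 449) = +1, and (2 / 449)^2 = +1. Now have -(21 / 449).
21 ≡ 1 (mod 4), so quadratic reciprocity gives (21 / 449) = (449 / 21). Reduce: 449 ≡ 8 (mod 21). Now have -(8 / 21).
Factor out 2: 8 = 2^3. Since 21 ≡ 5 (mod 8), (2 / 21) = -1, and (2 / 21)^3 = -1. Now have (1 / 21).
(1 / 21) = 1. Collecting the sign factors: 1.
Product: (1)·(1) = 1.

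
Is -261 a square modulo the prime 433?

no

(-261/433)
  = (172/433)    [-261 ≡ 172 mod 433]
  = (43/433)    [433 ≡ 1 mod 8 ⇒ (2/433)^2 = +1]
  = (433/43)    [QR: 433 ≡ 1 mod 4, sign kept]
  = (3/43)    [433 ≡ 3 mod 43]
  = -(43/3)    [QR: both ≡ 3 mod 4, sign flips]
  = -(1/3)    [43 ≡ 1 mod 3]
  = -1    [(1/3) = 1]
The Legendre symbol is -1, so x^2 ≡ -261 (mod 433) has no solution.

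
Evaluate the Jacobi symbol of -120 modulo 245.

Reduce the numerator: -120 ≡ 125 (mod 245), so (-120|245) = (125|245).
125 ≡ 1 (mod 4), so quadratic reciprocity gives (125|245) = (245|125). Reduce: 245 ≡ 120 (mod 125). Now have (120|125).
Factor out 2: 120 = 2^3·15. Since 125 ≡ 5 (mod 8), (2|125) = -1, and (2|125)^3 = -1. Now have -(15|125).
125 ≡ 1 (mod 4), so quadratic reciprocity gives (15|125) = (125|15). Reduce: 125 ≡ 5 (mod 15). Now have -(5|15).
5 ≡ 1 (mod 4), so quadratic reciprocity gives (5|15) = (15|5). Reduce: 15 ≡ 0 (mod 5). Now have -(0|5).
The numerator is now 0 with denominator 5 > 1: the symbol is 0.

0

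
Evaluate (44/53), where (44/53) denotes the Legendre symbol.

1

Factor out 2: 44 = 2^2·11. Since 53 ≡ 5 (mod 8), (2/53) = -1, and (2/53)^2 = +1. Now have (11/53).
53 ≡ 1 (mod 4), so quadratic reciprocity gives (11/53) = (53/11). Reduce: 53 ≡ 9 (mod 11). Now have (9/11).
9 ≡ 1 (mod 4), so quadratic reciprocity gives (9/11) = (11/9). Reduce: 11 ≡ 2 (mod 9). Now have (2/9).
Factor out 2: 2 = 2. Since 9 ≡ 1 (mod 8), (2/9) = +1. Now have (1/9).
(1/9) = 1. Collecting the sign factors: 1.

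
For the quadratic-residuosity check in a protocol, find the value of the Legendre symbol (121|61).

1

(121|61)
  = (60|61)    [121 ≡ 60 mod 61]
  = (15|61)    [61 ≡ 5 mod 8 ⇒ (2|61)^2 = +1]
  = (61|15)    [QR: 61 ≡ 1 mod 4, sign kept]
  = (1|15)    [61 ≡ 1 mod 15]
  = 1    [(1|15) = 1]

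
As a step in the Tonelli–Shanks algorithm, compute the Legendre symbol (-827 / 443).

1

(-827 / 443)
  = -(827 / 443)    [443 ≡ 3 mod 4 ⇒ (-1 / 443) = -1]
  = -(384 / 443)    [827 ≡ 384 mod 443]
  = (3 / 443)    [443 ≡ 3 mod 8 ⇒ (2 / 443)^7 = -1]
  = -(443 / 3)    [QR: both ≡ 3 mod 4, sign flips]
  = -(2 / 3)    [443 ≡ 2 mod 3]
  = (1 / 3)    [3 ≡ 3 mod 8 ⇒ (2 / 3) = -1]
  = 1    [(1 / 3) = 1]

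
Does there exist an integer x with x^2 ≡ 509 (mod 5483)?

yes

509 ≡ 1 (mod 4), so quadratic reciprocity gives (509/5483) = (5483/509). Reduce: 5483 ≡ 393 (mod 509). Now have (393/509).
393 ≡ 1 (mod 4), so quadratic reciprocity gives (393/509) = (509/393). Reduce: 509 ≡ 116 (mod 393). Now have (116/393).
Factor out 2: 116 = 2^2·29. Since 393 ≡ 1 (mod 8), (2/393) = +1, and (2/393)^2 = +1. Now have (29/393).
29 ≡ 1 (mod 4), so quadratic reciprocity gives (29/393) = (393/29). Reduce: 393 ≡ 16 (mod 29). Now have (16/29).
Factor out 2: 16 = 2^4. Since 29 ≡ 5 (mod 8), (2/29) = -1, and (2/29)^4 = +1. Now have (1/29).
(1/29) = 1. Collecting the sign factors: 1.
The Legendre symbol is 1, so x^2 ≡ 509 (mod 5483) has solution.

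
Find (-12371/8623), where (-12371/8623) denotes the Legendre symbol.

1

Reduce the numerator: -12371 ≡ 4875 (mod 8623), so (-12371/8623) = (4875/8623).
Both 4875 ≡ 3 and 8623 ≡ 3 (mod 4), so reciprocity gives (4875/8623) = -(8623/4875). Reduce: 8623 ≡ 3748 (mod 4875). Now have -(3748/4875).
Factor out 2: 3748 = 2^2·937. Since 4875 ≡ 3 (mod 8), (2/4875) = -1, and (2/4875)^2 = +1. Now have -(937/4875).
937 ≡ 1 (mod 4), so quadratic reciprocity gives (937/4875) = (4875/937). Reduce: 4875 ≡ 190 (mod 937). Now have -(190/937).
Factor out 2: 190 = 2·95. Since 937 ≡ 1 (mod 8), (2/937) = +1. Now have -(95/937).
937 ≡ 1 (mod 4), so quadratic reciprocity gives (95/937) = (937/95). Reduce: 937 ≡ 82 (mod 95). Now have -(82/95).
Factor out 2: 82 = 2·41. Since 95 ≡ 7 (mod 8), (2/95) = +1. Now have -(41/95).
41 ≡ 1 (mod 4), so quadratic reciprocity gives (41/95) = (95/41). Reduce: 95 ≡ 13 (mod 41). Now have -(13/41).
13 ≡ 1 (mod 4), so quadratic reciprocity gives (13/41) = (41/13). Reduce: 41 ≡ 2 (mod 13). Now have -(2/13).
Factor out 2: 2 = 2. Since 13 ≡ 5 (mod 8), (2/13) = -1. Now have (1/13).
(1/13) = 1. Collecting the sign factors: 1.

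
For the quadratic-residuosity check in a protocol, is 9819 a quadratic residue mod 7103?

yes

(9819|7103)
  = (2716|7103)    [9819 ≡ 2716 mod 7103]
  = (679|7103)    [7103 ≡ 7 mod 8 ⇒ (2|7103)^2 = +1]
  = -(7103|679)    [QR: both ≡ 3 mod 4, sign flips]
  = -(313|679)    [7103 ≡ 313 mod 679]
  = -(679|313)    [QR: 313 ≡ 1 mod 4, sign kept]
  = -(53|313)    [679 ≡ 53 mod 313]
  = -(313|53)    [QR: 53 ≡ 1 mod 4, sign kept]
  = -(48|53)    [313 ≡ 48 mod 53]
  = -(3|53)    [53 ≡ 5 mod 8 ⇒ (2|53)^4 = +1]
  = -(53|3)    [QR: 53 ≡ 1 mod 4, sign kept]
  = -(2|3)    [53 ≡ 2 mod 3]
  = (1|3)    [3 ≡ 3 mod 8 ⇒ (2|3) = -1]
  = 1    [(1|3) = 1]
(9819|7103) = 1, and 7103 is prime, so 9819 is a quadratic residue mod 7103.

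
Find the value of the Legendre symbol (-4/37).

1

Pull out -1: (-4/37) = (-1/37)·(4/37). Since 37 ≡ 1 (mod 4), (-1/37) = +1. Now have (4/37).
Factor out 2: 4 = 2^2. Since 37 ≡ 5 (mod 8), (2/37) = -1, and (2/37)^2 = +1. Now have (1/37).
(1/37) = 1. Collecting the sign factors: 1.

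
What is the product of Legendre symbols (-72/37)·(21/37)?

-1

By multiplicativity, (-72·21/37) = (-72/37)·(21/37).
First factor (-72/37):
Reduce the numerator: -72 ≡ 2 (mod 37), so (-72/37) = (2/37).
Factor out 2: 2 = 2. Since 37 ≡ 5 (mod 8), (2/37) = -1. Now have -(1/37).
(1/37) = 1. Collecting the sign factors: -1.
Second factor (21/37):
21 ≡ 1 (mod 4), so quadratic reciprocity gives (21/37) = (37/21). Reduce: 37 ≡ 16 (mod 21). Now have (16/21).
Factor out 2: 16 = 2^4. Since 21 ≡ 5 (mod 8), (2/21) = -1, and (2/21)^4 = +1. Now have (1/21).
(1/21) = 1. Collecting the sign factors: 1.
Product: (-1)·(1) = -1.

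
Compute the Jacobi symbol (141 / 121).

1

Reduce the numerator: 141 ≡ 20 (mod 121), so (141 / 121) = (20 / 121).
Factor out 2: 20 = 2^2·5. Since 121 ≡ 1 (mod 8), (2 / 121) = +1, and (2 / 121)^2 = +1. Now have (5 / 121).
5 ≡ 1 (mod 4), so quadratic reciprocity gives (5 / 121) = (121 / 5). Reduce: 121 ≡ 1 (mod 5). Now have (1 / 5).
(1 / 5) = 1. Collecting the sign factors: 1.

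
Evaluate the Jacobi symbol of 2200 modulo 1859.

0

(2200/1859)
  = (341/1859)    [2200 ≡ 341 mod 1859]
  = (1859/341)    [QR: 341 ≡ 1 mod 4, sign kept]
  = (154/341)    [1859 ≡ 154 mod 341]
  = -(77/341)    [341 ≡ 5 mod 8 ⇒ (2/341) = -1]
  = -(341/77)    [QR: 77 ≡ 1 mod 4, sign kept]
  = -(33/77)    [341 ≡ 33 mod 77]
  = -(77/33)    [QR: 33 ≡ 1 mod 4, sign kept]
  = -(11/33)    [77 ≡ 11 mod 33]
  = -(33/11)    [QR: 33 ≡ 1 mod 4, sign kept]
  = -(0/11)    [33 ≡ 0 mod 11]
  = 0    [numerator 0, gcd > 1]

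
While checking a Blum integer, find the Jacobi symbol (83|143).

(83|143)
  = -(143|83)    [QR: both ≡ 3 mod 4, sign flips]
  = -(60|83)    [143 ≡ 60 mod 83]
  = -(15|83)    [83 ≡ 3 mod 8 ⇒ (2|83)^2 = +1]
  = (83|15)    [QR: both ≡ 3 mod 4, sign flips]
  = (8|15)    [83 ≡ 8 mod 15]
  = (1|15)    [15 ≡ 7 mod 8 ⇒ (2|15)^3 = +1]
  = 1    [(1|15) = 1]

1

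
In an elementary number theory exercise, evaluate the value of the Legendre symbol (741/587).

Reduce the numerator: 741 ≡ 154 (mod 587), so (741/587) = (154/587).
Factor out 2: 154 = 2·77. Since 587 ≡ 3 (mod 8), (2/587) = -1. Now have -(77/587).
77 ≡ 1 (mod 4), so quadratic reciprocity gives (77/587) = (587/77). Reduce: 587 ≡ 48 (mod 77). Now have -(48/77).
Factor out 2: 48 = 2^4·3. Since 77 ≡ 5 (mod 8), (2/77) = -1, and (2/77)^4 = +1. Now have -(3/77).
77 ≡ 1 (mod 4), so quadratic reciprocity gives (3/77) = (77/3). Reduce: 77 ≡ 2 (mod 3). Now have -(2/3).
Factor out 2: 2 = 2. Since 3 ≡ 3 (mod 8), (2/3) = -1. Now have (1/3).
(1/3) = 1. Collecting the sign factors: 1.

1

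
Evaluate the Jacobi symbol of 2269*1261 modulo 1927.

-1

By multiplicativity, (2269·1261 / 1927) = (2269 / 1927)·(1261 / 1927).
First factor (2269 / 1927):
(2269 / 1927)
  = (342 / 1927)    [2269 ≡ 342 mod 1927]
  = (171 / 1927)    [1927 ≡ 7 mod 8 ⇒ (2 / 1927) = +1]
  = -(1927 / 171)    [QR: both ≡ 3 mod 4, sign flips]
  = -(46 / 171)    [1927 ≡ 46 mod 171]
  = (23 / 171)    [171 ≡ 3 mod 8 ⇒ (2 / 171) = -1]
  = -(171 / 23)    [QR: both ≡ 3 mod 4, sign flips]
  = -(10 / 23)    [171 ≡ 10 mod 23]
  = -(5 / 23)    [23 ≡ 7 mod 8 ⇒ (2 / 23) = +1]
  = -(23 / 5)    [QR: 5 ≡ 1 mod 4, sign kept]
  = -(3 / 5)    [23 ≡ 3 mod 5]
  = -(5 / 3)    [QR: 5 ≡ 1 mod 4, sign kept]
  = -(2 / 3)    [5 ≡ 2 mod 3]
  = (1 / 3)    [3 ≡ 3 mod 8 ⇒ (2 / 3) = -1]
  = 1    [(1 / 3) = 1]
Second factor (1261 / 1927):
(1261 / 1927)
  = (1927 / 1261)    [QR: 1261 ≡ 1 mod 4, sign kept]
  = (666 / 1261)    [1927 ≡ 666 mod 1261]
  = -(333 / 1261)    [1261 ≡ 5 mod 8 ⇒ (2 / 1261) = -1]
  = -(1261 / 333)    [QR: 333 ≡ 1 mod 4, sign kept]
  = -(262 / 333)    [1261 ≡ 262 mod 333]
  = (131 / 333)    [333 ≡ 5 mod 8 ⇒ (2 / 333) = -1]
  = (333 / 131)    [QR: 333 ≡ 1 mod 4, sign kept]
  = (71 / 131)    [333 ≡ 71 mod 131]
  = -(131 / 71)    [QR: both ≡ 3 mod 4, sign flips]
  = -(60 / 71)    [131 ≡ 60 mod 71]
  = -(15 / 71)    [71 ≡ 7 mod 8 ⇒ (2 / 71)^2 = +1]
  = (71 / 15)    [QR: both ≡ 3 mod 4, sign flips]
  = (11 / 15)    [71 ≡ 11 mod 15]
  = -(15 / 11)    [QR: both ≡ 3 mod 4, sign flips]
  = -(4 / 11)    [15 ≡ 4 mod 11]
  = -(1 / 11)    [11 ≡ 3 mod 8 ⇒ (2 / 11)^2 = +1]
  = -1    [(1 / 11) = 1]
Product: (1)·(-1) = -1.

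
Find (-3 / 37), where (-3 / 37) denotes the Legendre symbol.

(-3 / 37)
  = (34 / 37)    [-3 ≡ 34 mod 37]
  = -(17 / 37)    [37 ≡ 5 mod 8 ⇒ (2 / 37) = -1]
  = -(37 / 17)    [QR: 17 ≡ 1 mod 4, sign kept]
  = -(3 / 17)    [37 ≡ 3 mod 17]
  = -(17 / 3)    [QR: 17 ≡ 1 mod 4, sign kept]
  = -(2 / 3)    [17 ≡ 2 mod 3]
  = (1 / 3)    [3 ≡ 3 mod 8 ⇒ (2 / 3) = -1]
  = 1    [(1 / 3) = 1]

1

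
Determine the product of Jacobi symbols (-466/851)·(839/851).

By multiplicativity, (-466·839/851) = (-466/851)·(839/851).
First factor (-466/851):
(-466/851)
  = -(466/851)    [851 ≡ 3 mod 4 ⇒ (-1/851) = -1]
  = (233/851)    [851 ≡ 3 mod 8 ⇒ (2/851) = -1]
  = (851/233)    [QR: 233 ≡ 1 mod 4, sign kept]
  = (152/233)    [851 ≡ 152 mod 233]
  = (19/233)    [233 ≡ 1 mod 8 ⇒ (2/233)^3 = +1]
  = (233/19)    [QR: 233 ≡ 1 mod 4, sign kept]
  = (5/19)    [233 ≡ 5 mod 19]
  = (19/5)    [QR: 5 ≡ 1 mod 4, sign kept]
  = (4/5)    [19 ≡ 4 mod 5]
  = (1/5)    [5 ≡ 5 mod 8 ⇒ (2/5)^2 = +1]
  = 1    [(1/5) = 1]
Second factor (839/851):
(839/851)
  = -(851/839)    [QR: both ≡ 3 mod 4, sign flips]
  = -(12/839)    [851 ≡ 12 mod 839]
  = -(3/839)    [839 ≡ 7 mod 8 ⇒ (2/839)^2 = +1]
  = (839/3)    [QR: both ≡ 3 mod 4, sign flips]
  = (2/3)    [839 ≡ 2 mod 3]
  = -(1/3)    [3 ≡ 3 mod 8 ⇒ (2/3) = -1]
  = -1    [(1/3) = 1]
Product: (1)·(-1) = -1.

-1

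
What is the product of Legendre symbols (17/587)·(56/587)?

-1

By multiplicativity, (17·56/587) = (17/587)·(56/587).
First factor (17/587):
17 ≡ 1 (mod 4), so quadratic reciprocity gives (17/587) = (587/17). Reduce: 587 ≡ 9 (mod 17). Now have (9/17).
9 ≡ 1 (mod 4), so quadratic reciprocity gives (9/17) = (17/9). Reduce: 17 ≡ 8 (mod 9). Now have (8/9).
Factor out 2: 8 = 2^3. Since 9 ≡ 1 (mod 8), (2/9) = +1, and (2/9)^3 = +1. Now have (1/9).
(1/9) = 1. Collecting the sign factors: 1.
Second factor (56/587):
Factor out 2: 56 = 2^3·7. Since 587 ≡ 3 (mod 8), (2/587) = -1, and (2/587)^3 = -1. Now have -(7/587).
Both 7 ≡ 3 and 587 ≡ 3 (mod 4), so reciprocity gives (7/587) = -(587/7). Reduce: 587 ≡ 6 (mod 7). Now have (6/7).
Factor out 2: 6 = 2·3. Since 7 ≡ 7 (mod 8), (2/7) = +1. Now have (3/7).
Both 3 ≡ 3 and 7 ≡ 3 (mod 4), so reciprocity gives (3/7) = -(7/3). Reduce: 7 ≡ 1 (mod 3). Now have -(1/3).
(1/3) = 1. Collecting the sign factors: -1.
Product: (1)·(-1) = -1.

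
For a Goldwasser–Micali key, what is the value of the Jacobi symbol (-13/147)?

(-13/147)
  = -(13/147)    [147 ≡ 3 mod 4 ⇒ (-1/147) = -1]
  = -(147/13)    [QR: 13 ≡ 1 mod 4, sign kept]
  = -(4/13)    [147 ≡ 4 mod 13]
  = -(1/13)    [13 ≡ 5 mod 8 ⇒ (2/13)^2 = +1]
  = -1    [(1/13) = 1]

-1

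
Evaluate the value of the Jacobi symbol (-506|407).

Reduce the numerator: -506 ≡ 308 (mod 407), so (-506|407) = (308|407).
Factor out 2: 308 = 2^2·77. Since 407 ≡ 7 (mod 8), (2|407) = +1, and (2|407)^2 = +1. Now have (77|407).
77 ≡ 1 (mod 4), so quadratic reciprocity gives (77|407) = (407|77). Reduce: 407 ≡ 22 (mod 77). Now have (22|77).
Factor out 2: 22 = 2·11. Since 77 ≡ 5 (mod 8), (2|77) = -1. Now have -(11|77).
77 ≡ 1 (mod 4), so quadratic reciprocity gives (11|77) = (77|11). Reduce: 77 ≡ 0 (mod 11). Now have -(0|11).
The numerator is now 0 with denominator 11 > 1: the symbol is 0.

0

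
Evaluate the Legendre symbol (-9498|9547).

1

Pull out -1: (-9498|9547) = (-1|9547)·(9498|9547). Since 9547 ≡ 3 (mod 4), (-1|9547) = -1. Now have -(9498|9547).
Factor out 2: 9498 = 2·4749. Since 9547 ≡ 3 (mod 8), (2|9547) = -1. Now have (4749|9547).
4749 ≡ 1 (mod 4), so quadratic reciprocity gives (4749|9547) = (9547|4749). Reduce: 9547 ≡ 49 (mod 4749). Now have (49|4749).
49 ≡ 1 (mod 4), so quadratic reciprocity gives (49|4749) = (4749|49). Reduce: 4749 ≡ 45 (mod 49). Now have (45|49).
45 ≡ 1 (mod 4), so quadratic reciprocity gives (45|49) = (49|45). Reduce: 49 ≡ 4 (mod 45). Now have (4|45).
Factor out 2: 4 = 2^2. Since 45 ≡ 5 (mod 8), (2|45) = -1, and (2|45)^2 = +1. Now have (1|45).
(1|45) = 1. Collecting the sign factors: 1.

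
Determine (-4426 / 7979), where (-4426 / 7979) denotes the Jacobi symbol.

1

Pull out -1: (-4426 / 7979) = (-1 / 7979)·(4426 / 7979). Since 7979 ≡ 3 (mod 4), (-1 / 7979) = -1. Now have -(4426 / 7979).
Factor out 2: 4426 = 2·2213. Since 7979 ≡ 3 (mod 8), (2 / 7979) = -1. Now have (2213 / 7979).
2213 ≡ 1 (mod 4), so quadratic reciprocity gives (2213 / 7979) = (7979 / 2213). Reduce: 7979 ≡ 1340 (mod 2213). Now have (1340 / 2213).
Factor out 2: 1340 = 2^2·335. Since 2213 ≡ 5 (mod 8), (2 / 2213) = -1, and (2 / 2213)^2 = +1. Now have (335 / 2213).
2213 ≡ 1 (mod 4), so quadratic reciprocity gives (335 / 2213) = (2213 / 335). Reduce: 2213 ≡ 203 (mod 335). Now have (203 / 335).
Both 203 ≡ 3 and 335 ≡ 3 (mod 4), so reciprocity gives (203 / 335) = -(335 / 203). Reduce: 335 ≡ 132 (mod 203). Now have -(132 / 203).
Factor out 2: 132 = 2^2·33. Since 203 ≡ 3 (mod 8), (2 / 203) = -1, and (2 / 203)^2 = +1. Now have -(33 / 203).
33 ≡ 1 (mod 4), so quadratic reciprocity gives (33 / 203) = (203 / 33). Reduce: 203 ≡ 5 (mod 33). Now have -(5 / 33).
5 ≡ 1 (mod 4), so quadratic reciprocity gives (5 / 33) = (33 / 5). Reduce: 33 ≡ 3 (mod 5). Now have -(3 / 5).
5 ≡ 1 (mod 4), so quadratic reciprocity gives (3 / 5) = (5 / 3). Reduce: 5 ≡ 2 (mod 3). Now have -(2 / 3).
Factor out 2: 2 = 2. Since 3 ≡ 3 (mod 8), (2 / 3) = -1. Now have (1 / 3).
(1 / 3) = 1. Collecting the sign factors: 1.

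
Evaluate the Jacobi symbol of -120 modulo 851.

1

(-120/851)
  = (731/851)    [-120 ≡ 731 mod 851]
  = -(851/731)    [QR: both ≡ 3 mod 4, sign flips]
  = -(120/731)    [851 ≡ 120 mod 731]
  = (15/731)    [731 ≡ 3 mod 8 ⇒ (2/731)^3 = -1]
  = -(731/15)    [QR: both ≡ 3 mod 4, sign flips]
  = -(11/15)    [731 ≡ 11 mod 15]
  = (15/11)    [QR: both ≡ 3 mod 4, sign flips]
  = (4/11)    [15 ≡ 4 mod 11]
  = (1/11)    [11 ≡ 3 mod 8 ⇒ (2/11)^2 = +1]
  = 1    [(1/11) = 1]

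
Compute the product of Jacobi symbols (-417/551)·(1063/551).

-1

By multiplicativity, (-417·1063/551) = (-417/551)·(1063/551).
First factor (-417/551):
(-417/551)
  = -(417/551)    [551 ≡ 3 mod 4 ⇒ (-1/551) = -1]
  = -(551/417)    [QR: 417 ≡ 1 mod 4, sign kept]
  = -(134/417)    [551 ≡ 134 mod 417]
  = -(67/417)    [417 ≡ 1 mod 8 ⇒ (2/417) = +1]
  = -(417/67)    [QR: 417 ≡ 1 mod 4, sign kept]
  = -(15/67)    [417 ≡ 15 mod 67]
  = (67/15)    [QR: both ≡ 3 mod 4, sign flips]
  = (7/15)    [67 ≡ 7 mod 15]
  = -(15/7)    [QR: both ≡ 3 mod 4, sign flips]
  = -(1/7)    [15 ≡ 1 mod 7]
  = -1    [(1/7) = 1]
Second factor (1063/551):
(1063/551)
  = (512/551)    [1063 ≡ 512 mod 551]
  = (1/551)    [551 ≡ 7 mod 8 ⇒ (2/551)^9 = +1]
  = 1    [(1/551) = 1]
Product: (-1)·(1) = -1.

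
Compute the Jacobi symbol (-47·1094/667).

By multiplicativity, (-47·1094/667) = (-47/667)·(1094/667).
First factor (-47/667):
(-47/667)
  = (620/667)    [-47 ≡ 620 mod 667]
  = (155/667)    [667 ≡ 3 mod 8 ⇒ (2/667)^2 = +1]
  = -(667/155)    [QR: both ≡ 3 mod 4, sign flips]
  = -(47/155)    [667 ≡ 47 mod 155]
  = (155/47)    [QR: both ≡ 3 mod 4, sign flips]
  = (14/47)    [155 ≡ 14 mod 47]
  = (7/47)    [47 ≡ 7 mod 8 ⇒ (2/47) = +1]
  = -(47/7)    [QR: both ≡ 3 mod 4, sign flips]
  = -(5/7)    [47 ≡ 5 mod 7]
  = -(7/5)    [QR: 5 ≡ 1 mod 4, sign kept]
  = -(2/5)    [7 ≡ 2 mod 5]
  = (1/5)    [5 ≡ 5 mod 8 ⇒ (2/5) = -1]
  = 1    [(1/5) = 1]
Second factor (1094/667):
(1094/667)
  = (427/667)    [1094 ≡ 427 mod 667]
  = -(667/427)    [QR: both ≡ 3 mod 4, sign flips]
  = -(240/427)    [667 ≡ 240 mod 427]
  = -(15/427)    [427 ≡ 3 mod 8 ⇒ (2/427)^4 = +1]
  = (427/15)    [QR: both ≡ 3 mod 4, sign flips]
  = (7/15)    [427 ≡ 7 mod 15]
  = -(15/7)    [QR: both ≡ 3 mod 4, sign flips]
  = -(1/7)    [15 ≡ 1 mod 7]
  = -1    [(1/7) = 1]
Product: (1)·(-1) = -1.

-1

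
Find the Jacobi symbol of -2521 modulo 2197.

(-2521/2197)
  = (2521/2197)    [2197 ≡ 1 mod 4 ⇒ (-1/2197) = +1]
  = (324/2197)    [2521 ≡ 324 mod 2197]
  = (81/2197)    [2197 ≡ 5 mod 8 ⇒ (2/2197)^2 = +1]
  = (2197/81)    [QR: 81 ≡ 1 mod 4, sign kept]
  = (10/81)    [2197 ≡ 10 mod 81]
  = (5/81)    [81 ≡ 1 mod 8 ⇒ (2/81) = +1]
  = (81/5)    [QR: 5 ≡ 1 mod 4, sign kept]
  = (1/5)    [81 ≡ 1 mod 5]
  = 1    [(1/5) = 1]

1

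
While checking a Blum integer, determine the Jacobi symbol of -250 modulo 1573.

Reduce the numerator: -250 ≡ 1323 (mod 1573), so (-250/1573) = (1323/1573).
1573 ≡ 1 (mod 4), so quadratic reciprocity gives (1323/1573) = (1573/1323). Reduce: 1573 ≡ 250 (mod 1323). Now have (250/1323).
Factor out 2: 250 = 2·125. Since 1323 ≡ 3 (mod 8), (2/1323) = -1. Now have -(125/1323).
125 ≡ 1 (mod 4), so quadratic reciprocity gives (125/1323) = (1323/125). Reduce: 1323 ≡ 73 (mod 125). Now have -(73/125).
73 ≡ 1 (mod 4), so quadratic reciprocity gives (73/125) = (125/73). Reduce: 125 ≡ 52 (mod 73). Now have -(52/73).
Factor out 2: 52 = 2^2·13. Since 73 ≡ 1 (mod 8), (2/73) = +1, and (2/73)^2 = +1. Now have -(13/73).
13 ≡ 1 (mod 4), so quadratic reciprocity gives (13/73) = (73/13). Reduce: 73 ≡ 8 (mod 13). Now have -(8/13).
Factor out 2: 8 = 2^3. Since 13 ≡ 5 (mod 8), (2/13) = -1, and (2/13)^3 = -1. Now have (1/13).
(1/13) = 1. Collecting the sign factors: 1.

1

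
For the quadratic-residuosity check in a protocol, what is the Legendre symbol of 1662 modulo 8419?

-1

Factor out 2: 1662 = 2·831. Since 8419 ≡ 3 (mod 8), (2/8419) = -1. Now have -(831/8419).
Both 831 ≡ 3 and 8419 ≡ 3 (mod 4), so reciprocity gives (831/8419) = -(8419/831). Reduce: 8419 ≡ 109 (mod 831). Now have (109/831).
109 ≡ 1 (mod 4), so quadratic reciprocity gives (109/831) = (831/109). Reduce: 831 ≡ 68 (mod 109). Now have (68/109).
Factor out 2: 68 = 2^2·17. Since 109 ≡ 5 (mod 8), (2/109) = -1, and (2/109)^2 = +1. Now have (17/109).
17 ≡ 1 (mod 4), so quadratic reciprocity gives (17/109) = (109/17). Reduce: 109 ≡ 7 (mod 17). Now have (7/17).
17 ≡ 1 (mod 4), so quadratic reciprocity gives (7/17) = (17/7). Reduce: 17 ≡ 3 (mod 7). Now have (3/7).
Both 3 ≡ 3 and 7 ≡ 3 (mod 4), so reciprocity gives (3/7) = -(7/3). Reduce: 7 ≡ 1 (mod 3). Now have -(1/3).
(1/3) = 1. Collecting the sign factors: -1.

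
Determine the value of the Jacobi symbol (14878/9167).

-1

(14878/9167)
  = (5711/9167)    [14878 ≡ 5711 mod 9167]
  = -(9167/5711)    [QR: both ≡ 3 mod 4, sign flips]
  = -(3456/5711)    [9167 ≡ 3456 mod 5711]
  = -(27/5711)    [5711 ≡ 7 mod 8 ⇒ (2/5711)^7 = +1]
  = (5711/27)    [QR: both ≡ 3 mod 4, sign flips]
  = (14/27)    [5711 ≡ 14 mod 27]
  = -(7/27)    [27 ≡ 3 mod 8 ⇒ (2/27) = -1]
  = (27/7)    [QR: both ≡ 3 mod 4, sign flips]
  = (6/7)    [27 ≡ 6 mod 7]
  = (3/7)    [7 ≡ 7 mod 8 ⇒ (2/7) = +1]
  = -(7/3)    [QR: both ≡ 3 mod 4, sign flips]
  = -(1/3)    [7 ≡ 1 mod 3]
  = -1    [(1/3) = 1]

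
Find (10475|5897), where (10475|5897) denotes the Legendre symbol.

(10475|5897)
  = (4578|5897)    [10475 ≡ 4578 mod 5897]
  = (2289|5897)    [5897 ≡ 1 mod 8 ⇒ (2|5897) = +1]
  = (5897|2289)    [QR: 2289 ≡ 1 mod 4, sign kept]
  = (1319|2289)    [5897 ≡ 1319 mod 2289]
  = (2289|1319)    [QR: 2289 ≡ 1 mod 4, sign kept]
  = (970|1319)    [2289 ≡ 970 mod 1319]
  = (485|1319)    [1319 ≡ 7 mod 8 ⇒ (2|1319) = +1]
  = (1319|485)    [QR: 485 ≡ 1 mod 4, sign kept]
  = (349|485)    [1319 ≡ 349 mod 485]
  = (485|349)    [QR: 349 ≡ 1 mod 4, sign kept]
  = (136|349)    [485 ≡ 136 mod 349]
  = -(17|349)    [349 ≡ 5 mod 8 ⇒ (2|349)^3 = -1]
  = -(349|17)    [QR: 17 ≡ 1 mod 4, sign kept]
  = -(9|17)    [349 ≡ 9 mod 17]
  = -(17|9)    [QR: 9 ≡ 1 mod 4, sign kept]
  = -(8|9)    [17 ≡ 8 mod 9]
  = -(1|9)    [9 ≡ 1 mod 8 ⇒ (2|9)^3 = +1]
  = -1    [(1|9) = 1]

-1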